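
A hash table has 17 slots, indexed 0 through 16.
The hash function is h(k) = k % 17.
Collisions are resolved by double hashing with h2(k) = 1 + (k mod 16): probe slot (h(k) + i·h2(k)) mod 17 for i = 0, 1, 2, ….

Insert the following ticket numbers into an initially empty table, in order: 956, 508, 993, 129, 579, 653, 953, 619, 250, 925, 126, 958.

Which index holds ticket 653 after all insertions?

956 hashes to 4; slot 4 is free -> place at 4.
508 hashes to 15; slot 15 is free -> place at 15.
993 hashes to 7; slot 7 is free -> place at 7.
129 hashes to 10; slot 10 is free -> place at 10.
579 hashes to 1; slot 1 is free -> place at 1.
653 hashes to 7, h2=14; 7,4,1,15 taken -> place at 12.
953 hashes to 1, h2=10; 1 taken -> place at 11.
619 hashes to 7, h2=12; 7 taken -> place at 2.
250 hashes to 12, h2=11; 12 taken -> place at 6.
925 hashes to 7, h2=14; 7,4,1,15,12 taken -> place at 9.
126 hashes to 7, h2=15; 7 taken -> place at 5.
958 hashes to 6, h2=15; 6,4,2 taken -> place at 0.
Table: [958, 579, 619, _, 956, 126, 250, 993, _, 925, 129, 953, 653, _, _, 508, _]

12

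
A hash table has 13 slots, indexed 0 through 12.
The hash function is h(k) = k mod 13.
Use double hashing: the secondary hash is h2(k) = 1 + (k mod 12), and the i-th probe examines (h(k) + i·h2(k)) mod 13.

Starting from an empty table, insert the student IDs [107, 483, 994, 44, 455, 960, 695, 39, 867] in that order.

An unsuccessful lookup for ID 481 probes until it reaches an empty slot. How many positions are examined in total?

107 hashes to 3; slot 3 is free => place at 3.
483 hashes to 2; slot 2 is free => place at 2.
994 hashes to 6; slot 6 is free => place at 6.
44 hashes to 5; slot 5 is free => place at 5.
455 hashes to 0; slot 0 is free => place at 0.
960 hashes to 11; slot 11 is free => place at 11.
695 hashes to 6, h2=12; 6,5 taken => place at 4.
39 hashes to 0, h2=4; 0,4 taken => place at 8.
867 hashes to 9; slot 9 is free => place at 9.
Table: [455, —, 483, 107, 695, 44, 994, —, 39, 867, —, 960, —]
Lookup 481: h=0, h2=2, probe 0,2,4,6,8,10 → slot 10 empty, not found.

6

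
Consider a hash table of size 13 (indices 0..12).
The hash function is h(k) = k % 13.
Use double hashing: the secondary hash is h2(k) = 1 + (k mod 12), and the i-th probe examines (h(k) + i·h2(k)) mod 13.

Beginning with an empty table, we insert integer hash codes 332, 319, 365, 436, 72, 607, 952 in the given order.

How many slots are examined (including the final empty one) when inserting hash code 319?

2

332 hashes to 7; slot 7 is free -> place at 7.
319 hashes to 7, h2=8; 7 taken -> place at 2.
365 hashes to 1; slot 1 is free -> place at 1.
436 hashes to 7, h2=5; 7 taken -> place at 12.
72 hashes to 7, h2=1; 7 taken -> place at 8.
607 hashes to 9; slot 9 is free -> place at 9.
952 hashes to 3; slot 3 is free -> place at 3.
Table: [∅, 365, 319, 952, ∅, ∅, ∅, 332, 72, 607, ∅, ∅, 436]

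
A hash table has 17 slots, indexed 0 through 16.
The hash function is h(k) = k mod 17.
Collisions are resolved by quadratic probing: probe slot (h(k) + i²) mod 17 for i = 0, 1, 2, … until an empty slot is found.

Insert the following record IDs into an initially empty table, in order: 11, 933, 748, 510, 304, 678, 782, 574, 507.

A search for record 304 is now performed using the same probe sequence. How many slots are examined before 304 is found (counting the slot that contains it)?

11 hashes to 11; slot 11 is free => place at 11.
933 hashes to 15; slot 15 is free => place at 15.
748 hashes to 0; slot 0 is free => place at 0.
510 hashes to 0; 0 taken => place at 1.
304 hashes to 15; 15 taken => place at 16.
678 hashes to 15; 15,16 taken => place at 2.
782 hashes to 0; 0,1 taken => place at 4.
574 hashes to 13; slot 13 is free => place at 13.
507 hashes to 14; slot 14 is free => place at 14.
Table: [748, 510, 678, ., 782, ., ., ., ., ., ., 11, ., 574, 507, 933, 304]
Lookup 304: h=15, probe 15,16 → found at 16.

2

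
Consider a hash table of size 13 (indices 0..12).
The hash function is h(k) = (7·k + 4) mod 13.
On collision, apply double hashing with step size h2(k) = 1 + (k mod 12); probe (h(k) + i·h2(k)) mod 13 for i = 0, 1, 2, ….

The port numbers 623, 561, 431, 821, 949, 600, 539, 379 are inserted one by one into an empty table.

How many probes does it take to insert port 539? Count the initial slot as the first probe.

5

Insert 623: h=10, slot 10 empty => index 10.
Insert 561: h=5, slot 5 empty => index 5.
Insert 431: h=5, h2=12, slot 5 occupied => index 4.
Insert 821: h=5, h2=6, slot 5 occupied => index 11.
Insert 949: h=4, h2=2, slot 4 occupied => index 6.
Insert 600: h=5, h2=1, slots 5,6 occupied => index 7.
Insert 539: h=7, h2=12, slots 7,6,5,4 occupied => index 3.
Insert 379: h=5, h2=8, slot 5 occupied => index 0.
Table: [379, -, -, 539, 431, 561, 949, 600, -, -, 623, 821, -]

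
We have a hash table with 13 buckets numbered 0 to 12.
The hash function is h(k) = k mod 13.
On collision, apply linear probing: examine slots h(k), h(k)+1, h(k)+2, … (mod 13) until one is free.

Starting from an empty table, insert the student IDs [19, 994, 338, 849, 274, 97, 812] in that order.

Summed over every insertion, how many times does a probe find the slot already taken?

19: h=6 → slot 6
994: h=6, probe 6,7 → slot 7
338: h=0 → slot 0
849: h=4 → slot 4
274: h=1 → slot 1
97: h=6, probe 6,7,8 → slot 8
812: h=6, probe 6,7,8,9 → slot 9
Table: [338, 274, ∅, ∅, 849, ∅, 19, 994, 97, 812, ∅, ∅, ∅]

6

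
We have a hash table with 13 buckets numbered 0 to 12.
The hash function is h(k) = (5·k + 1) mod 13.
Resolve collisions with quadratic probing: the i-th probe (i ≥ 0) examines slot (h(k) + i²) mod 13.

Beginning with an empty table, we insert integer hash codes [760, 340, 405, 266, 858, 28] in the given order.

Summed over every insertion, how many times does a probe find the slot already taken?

4

760: h=5 → slot 5
340: h=11 → slot 11
405: h=11, probe 11,12 → slot 12
266: h=5, probe 5,6 → slot 6
858: h=1 → slot 1
28: h=11, probe 11,12,2 → slot 2
Table: [-, 858, 28, -, -, 760, 266, -, -, -, -, 340, 405]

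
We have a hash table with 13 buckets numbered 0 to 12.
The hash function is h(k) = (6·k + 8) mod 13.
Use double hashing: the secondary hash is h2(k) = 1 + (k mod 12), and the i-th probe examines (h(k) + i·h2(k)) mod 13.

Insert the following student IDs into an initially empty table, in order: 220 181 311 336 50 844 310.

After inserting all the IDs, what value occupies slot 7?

220 hashes to 2; slot 2 is free => place at 2.
181 hashes to 2, h2=2; 2 taken => place at 4.
311 hashes to 2, h2=12; 2 taken => place at 1.
336 hashes to 9; slot 9 is free => place at 9.
50 hashes to 9, h2=3; 9 taken => place at 12.
844 hashes to 2, h2=5; 2 taken => place at 7.
310 hashes to 9, h2=11; 9,7 taken => place at 5.
Table: [_, 311, 220, _, 181, 310, _, 844, _, 336, _, _, 50]

844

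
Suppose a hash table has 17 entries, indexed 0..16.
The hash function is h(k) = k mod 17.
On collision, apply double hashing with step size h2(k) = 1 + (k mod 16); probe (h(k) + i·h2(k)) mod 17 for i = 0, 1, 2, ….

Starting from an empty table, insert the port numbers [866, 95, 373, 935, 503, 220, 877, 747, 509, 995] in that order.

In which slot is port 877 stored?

7

866 hashes to 16; slot 16 is free => place at 16.
95 hashes to 10; slot 10 is free => place at 10.
373 hashes to 16, h2=6; 16 taken => place at 5.
935 hashes to 0; slot 0 is free => place at 0.
503 hashes to 10, h2=8; 10 taken => place at 1.
220 hashes to 16, h2=13; 16 taken => place at 12.
877 hashes to 10, h2=14; 10 taken => place at 7.
747 hashes to 16, h2=12; 16 taken => place at 11.
509 hashes to 16, h2=14; 16 taken => place at 13.
995 hashes to 9; slot 9 is free => place at 9.
Table: [935, 503, —, —, —, 373, —, 877, —, 995, 95, 747, 220, 509, —, —, 866]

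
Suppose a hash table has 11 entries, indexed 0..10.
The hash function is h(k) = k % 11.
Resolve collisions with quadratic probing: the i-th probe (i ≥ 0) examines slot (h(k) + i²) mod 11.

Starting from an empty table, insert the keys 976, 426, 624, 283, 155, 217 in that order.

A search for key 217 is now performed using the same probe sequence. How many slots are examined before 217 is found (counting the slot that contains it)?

976 hashes to 8; slot 8 is free -> place at 8.
426 hashes to 8; 8 taken -> place at 9.
624 hashes to 8; 8,9 taken -> place at 1.
283 hashes to 8; 8,9,1 taken -> place at 6.
155 hashes to 1; 1 taken -> place at 2.
217 hashes to 8; 8,9,1,6,2 taken -> place at 0.
Table: [217, 624, 155, ∅, ∅, ∅, 283, ∅, 976, 426, ∅]
Lookup 217: h=8, probe 8,9,1,6,2,0 → found at 0.

6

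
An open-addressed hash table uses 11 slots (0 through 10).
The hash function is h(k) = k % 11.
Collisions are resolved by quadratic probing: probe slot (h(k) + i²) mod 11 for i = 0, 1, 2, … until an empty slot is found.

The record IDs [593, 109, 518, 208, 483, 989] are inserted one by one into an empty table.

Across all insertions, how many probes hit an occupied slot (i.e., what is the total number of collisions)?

593 hashes to 10; slot 10 is free -> place at 10.
109 hashes to 10; 10 taken -> place at 0.
518 hashes to 1; slot 1 is free -> place at 1.
208 hashes to 10; 10,0 taken -> place at 3.
483 hashes to 10; 10,0,3 taken -> place at 8.
989 hashes to 10; 10,0,3,8 taken -> place at 4.
Table: [109, 518, ∅, 208, 989, ∅, ∅, ∅, 483, ∅, 593]

10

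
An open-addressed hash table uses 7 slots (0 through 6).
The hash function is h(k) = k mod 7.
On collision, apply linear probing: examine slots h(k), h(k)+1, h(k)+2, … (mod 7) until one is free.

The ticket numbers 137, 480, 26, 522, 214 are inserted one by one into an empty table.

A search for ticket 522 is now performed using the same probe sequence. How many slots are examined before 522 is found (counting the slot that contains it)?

137 hashes to 4; slot 4 is free => place at 4.
480 hashes to 4; 4 taken => place at 5.
26 hashes to 5; 5 taken => place at 6.
522 hashes to 4; 4,5,6 taken => place at 0.
214 hashes to 4; 4,5,6,0 taken => place at 1.
Table: [522, 214, _, _, 137, 480, 26]
Lookup 522: h=4, probe 4,5,6,0 → found at 0.

4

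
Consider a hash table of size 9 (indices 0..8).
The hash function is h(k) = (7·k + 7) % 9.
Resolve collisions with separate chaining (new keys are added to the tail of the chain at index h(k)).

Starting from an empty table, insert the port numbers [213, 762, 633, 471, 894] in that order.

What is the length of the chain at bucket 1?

213 → bucket 4
762 → bucket 4 (collision)
633 → bucket 1
471 → bucket 1 (collision)
894 → bucket 1 (collision)
Final buckets:
0: .
1: 633 -> 471 -> 894
2: .
3: .
4: 213 -> 762
5: .
6: .
7: .
8: .

3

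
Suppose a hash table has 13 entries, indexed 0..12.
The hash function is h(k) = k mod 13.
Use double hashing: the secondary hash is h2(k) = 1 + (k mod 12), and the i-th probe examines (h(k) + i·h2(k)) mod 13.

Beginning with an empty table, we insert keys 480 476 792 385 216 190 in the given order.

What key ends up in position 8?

480 hashes to 12; slot 12 is free => place at 12.
476 hashes to 8; slot 8 is free => place at 8.
792 hashes to 12, h2=1; 12 taken => place at 0.
385 hashes to 8, h2=2; 8 taken => place at 10.
216 hashes to 8, h2=1; 8 taken => place at 9.
190 hashes to 8, h2=11; 8 taken => place at 6.
Table: [792, -, -, -, -, -, 190, -, 476, 216, 385, -, 480]

476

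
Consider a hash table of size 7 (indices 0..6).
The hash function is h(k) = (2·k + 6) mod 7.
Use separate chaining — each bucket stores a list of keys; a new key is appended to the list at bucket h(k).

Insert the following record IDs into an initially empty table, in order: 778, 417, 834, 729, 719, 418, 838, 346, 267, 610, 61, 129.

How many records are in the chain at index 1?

5

Insert 778: h=1, bucket 1 empty → new chain.
Insert 417: h=0, bucket 0 empty → new chain.
Insert 834: h=1, bucket 1 nonempty → append to chain.
Insert 729: h=1, bucket 1 nonempty → append to chain.
Insert 719: h=2, bucket 2 empty → new chain.
Insert 418: h=2, bucket 2 nonempty → append to chain.
Insert 838: h=2, bucket 2 nonempty → append to chain.
Insert 346: h=5, bucket 5 empty → new chain.
Insert 267: h=1, bucket 1 nonempty → append to chain.
Insert 610: h=1, bucket 1 nonempty → append to chain.
Insert 61: h=2, bucket 2 nonempty → append to chain.
Insert 129: h=5, bucket 5 nonempty → append to chain.
Final buckets:
0: 417
1: 778 -> 834 -> 729 -> 267 -> 610
2: 719 -> 418 -> 838 -> 61
3: ∅
4: ∅
5: 346 -> 129
6: ∅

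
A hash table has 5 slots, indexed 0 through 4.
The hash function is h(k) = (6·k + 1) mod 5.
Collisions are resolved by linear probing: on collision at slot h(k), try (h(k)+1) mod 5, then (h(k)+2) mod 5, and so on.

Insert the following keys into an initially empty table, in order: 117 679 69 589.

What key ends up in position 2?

589

117 hashes to 3; slot 3 is free => place at 3.
679 hashes to 0; slot 0 is free => place at 0.
69 hashes to 0; 0 taken => place at 1.
589 hashes to 0; 0,1 taken => place at 2.
Table: [679, 69, 589, 117, -]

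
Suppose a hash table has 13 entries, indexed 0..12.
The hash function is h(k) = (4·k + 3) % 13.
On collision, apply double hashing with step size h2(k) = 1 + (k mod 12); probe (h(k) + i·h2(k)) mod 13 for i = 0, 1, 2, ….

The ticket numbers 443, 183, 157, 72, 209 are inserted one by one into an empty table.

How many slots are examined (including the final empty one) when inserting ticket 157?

2

443 hashes to 7; slot 7 is free => place at 7.
183 hashes to 7, h2=4; 7 taken => place at 11.
157 hashes to 7, h2=2; 7 taken => place at 9.
72 hashes to 5; slot 5 is free => place at 5.
209 hashes to 7, h2=6; 7 taken => place at 0.
Table: [209, -, -, -, -, 72, -, 443, -, 157, -, 183, -]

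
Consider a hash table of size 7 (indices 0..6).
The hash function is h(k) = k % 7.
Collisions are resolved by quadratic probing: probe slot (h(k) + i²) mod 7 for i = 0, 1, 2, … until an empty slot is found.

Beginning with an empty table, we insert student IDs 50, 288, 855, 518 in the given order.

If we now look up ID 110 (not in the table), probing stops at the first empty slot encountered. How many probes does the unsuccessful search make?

2

50 hashes to 1; slot 1 is free → place at 1.
288 hashes to 1; 1 taken → place at 2.
855 hashes to 1; 1,2 taken → place at 5.
518 hashes to 0; slot 0 is free → place at 0.
Table: [518, 50, 288, ∅, ∅, 855, ∅]
Lookup 110: h=5, probe 5,6 → slot 6 empty, not found.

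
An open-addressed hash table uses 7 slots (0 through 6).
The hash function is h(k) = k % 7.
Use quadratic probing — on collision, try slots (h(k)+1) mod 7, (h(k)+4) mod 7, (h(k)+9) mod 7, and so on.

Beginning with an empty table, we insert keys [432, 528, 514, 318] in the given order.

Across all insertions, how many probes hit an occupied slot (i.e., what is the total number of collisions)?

Insert 432: h=5, slot 5 empty => index 5.
Insert 528: h=3, slot 3 empty => index 3.
Insert 514: h=3, slot 3 occupied => index 4.
Insert 318: h=3, slots 3,4 occupied => index 0.
Table: [318, _, _, 528, 514, 432, _]

3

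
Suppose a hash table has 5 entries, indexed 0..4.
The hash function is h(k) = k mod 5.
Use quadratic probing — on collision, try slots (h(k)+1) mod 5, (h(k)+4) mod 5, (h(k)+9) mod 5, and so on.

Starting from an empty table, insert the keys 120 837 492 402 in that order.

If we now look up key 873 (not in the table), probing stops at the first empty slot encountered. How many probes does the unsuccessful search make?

2

Insert 120: h=0, slot 0 empty => index 0.
Insert 837: h=2, slot 2 empty => index 2.
Insert 492: h=2, slot 2 occupied => index 3.
Insert 402: h=2, slots 2,3 occupied => index 1.
Table: [120, 402, 837, 492, ∅]
Lookup 873: h=3, probe 3,4 → slot 4 empty, not found.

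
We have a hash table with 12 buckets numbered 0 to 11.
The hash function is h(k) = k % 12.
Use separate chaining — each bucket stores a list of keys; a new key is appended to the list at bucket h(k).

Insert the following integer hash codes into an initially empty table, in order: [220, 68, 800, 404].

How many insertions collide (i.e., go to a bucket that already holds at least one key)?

2

Insert 220: h=4, bucket 4 empty -> new chain.
Insert 68: h=8, bucket 8 empty -> new chain.
Insert 800: h=8, bucket 8 nonempty -> append to chain.
Insert 404: h=8, bucket 8 nonempty -> append to chain.
Final buckets:
0: —
1: —
2: —
3: —
4: 220
5: —
6: —
7: —
8: 68 -> 800 -> 404
9: —
10: —
11: —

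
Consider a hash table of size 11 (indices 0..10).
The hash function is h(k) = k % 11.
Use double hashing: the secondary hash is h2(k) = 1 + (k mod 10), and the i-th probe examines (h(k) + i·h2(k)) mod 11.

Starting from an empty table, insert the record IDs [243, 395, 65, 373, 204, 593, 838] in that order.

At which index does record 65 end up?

243: h=1 => slot 1
395: h=10 => slot 10
65: h=10, h2=6, probe 10,5 => slot 5
373: h=10, h2=4, probe 10,3 => slot 3
204: h=6 => slot 6
593: h=10, h2=4, probe 10,3,7 => slot 7
838: h=2 => slot 2
Table: [., 243, 838, 373, ., 65, 204, 593, ., ., 395]

5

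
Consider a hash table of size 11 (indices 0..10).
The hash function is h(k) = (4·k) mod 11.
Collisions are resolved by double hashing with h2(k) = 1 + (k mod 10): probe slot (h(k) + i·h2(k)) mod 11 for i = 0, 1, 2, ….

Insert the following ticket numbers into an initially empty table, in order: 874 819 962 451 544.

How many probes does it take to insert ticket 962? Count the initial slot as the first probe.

Insert 874: h=9, slot 9 empty → index 9.
Insert 819: h=9, h2=10, slot 9 occupied → index 8.
Insert 962: h=9, h2=3, slot 9 occupied → index 1.
Insert 451: h=0, slot 0 empty → index 0.
Insert 544: h=9, h2=5, slot 9 occupied → index 3.
Table: [451, 962, —, 544, —, —, —, —, 819, 874, —]

2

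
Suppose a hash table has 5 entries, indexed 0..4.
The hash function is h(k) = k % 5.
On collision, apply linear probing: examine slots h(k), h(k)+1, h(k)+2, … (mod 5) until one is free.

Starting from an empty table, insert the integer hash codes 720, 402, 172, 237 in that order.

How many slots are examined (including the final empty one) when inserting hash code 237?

3

Insert 720: h=0, slot 0 empty => index 0.
Insert 402: h=2, slot 2 empty => index 2.
Insert 172: h=2, slot 2 occupied => index 3.
Insert 237: h=2, slots 2,3 occupied => index 4.
Table: [720, -, 402, 172, 237]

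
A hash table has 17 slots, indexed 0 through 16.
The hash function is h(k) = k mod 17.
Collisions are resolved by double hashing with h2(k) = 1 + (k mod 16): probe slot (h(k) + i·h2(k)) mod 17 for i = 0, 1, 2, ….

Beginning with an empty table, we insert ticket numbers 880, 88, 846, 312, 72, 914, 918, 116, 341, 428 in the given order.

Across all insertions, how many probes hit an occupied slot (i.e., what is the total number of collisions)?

880 hashes to 13; slot 13 is free → place at 13.
88 hashes to 3; slot 3 is free → place at 3.
846 hashes to 13, h2=15; 13 taken → place at 11.
312 hashes to 6; slot 6 is free → place at 6.
72 hashes to 4; slot 4 is free → place at 4.
914 hashes to 13, h2=3; 13 taken → place at 16.
918 hashes to 0; slot 0 is free → place at 0.
116 hashes to 14; slot 14 is free → place at 14.
341 hashes to 1; slot 1 is free → place at 1.
428 hashes to 3, h2=13; 3,16 taken → place at 12.
Table: [918, 341, _, 88, 72, _, 312, _, _, _, _, 846, 428, 880, 116, _, 914]

4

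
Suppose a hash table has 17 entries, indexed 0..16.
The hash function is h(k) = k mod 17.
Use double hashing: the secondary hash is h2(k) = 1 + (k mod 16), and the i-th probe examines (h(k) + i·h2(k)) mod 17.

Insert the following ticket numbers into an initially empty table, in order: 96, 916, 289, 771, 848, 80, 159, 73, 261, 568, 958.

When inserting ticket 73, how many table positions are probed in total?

3

96 hashes to 11; slot 11 is free → place at 11.
916 hashes to 15; slot 15 is free → place at 15.
289 hashes to 0; slot 0 is free → place at 0.
771 hashes to 6; slot 6 is free → place at 6.
848 hashes to 15, h2=1; 15 taken → place at 16.
80 hashes to 12; slot 12 is free → place at 12.
159 hashes to 6, h2=16; 6 taken → place at 5.
73 hashes to 5, h2=10; 5,15 taken → place at 8.
261 hashes to 6, h2=6; 6,12 taken → place at 1.
568 hashes to 7; slot 7 is free → place at 7.
958 hashes to 6, h2=15; 6 taken → place at 4.
Table: [289, 261, —, —, 958, 159, 771, 568, 73, —, —, 96, 80, —, —, 916, 848]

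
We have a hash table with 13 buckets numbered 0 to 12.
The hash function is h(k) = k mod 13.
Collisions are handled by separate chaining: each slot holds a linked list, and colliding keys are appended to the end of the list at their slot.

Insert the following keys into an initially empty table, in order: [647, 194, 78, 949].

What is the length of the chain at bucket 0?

2

647 → bucket 10
194 → bucket 12
78 → bucket 0
949 → bucket 0 (collision)
Final buckets:
0: 78 -> 949
1: .
2: .
3: .
4: .
5: .
6: .
7: .
8: .
9: .
10: 647
11: .
12: 194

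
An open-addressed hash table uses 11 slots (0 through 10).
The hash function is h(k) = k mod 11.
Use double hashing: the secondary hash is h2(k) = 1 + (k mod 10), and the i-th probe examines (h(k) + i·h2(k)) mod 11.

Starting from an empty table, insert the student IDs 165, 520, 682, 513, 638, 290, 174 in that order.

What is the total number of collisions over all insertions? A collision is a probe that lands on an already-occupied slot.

Insert 165: h=0, slot 0 empty -> index 0.
Insert 520: h=3, slot 3 empty -> index 3.
Insert 682: h=0, h2=3, slots 0,3 occupied -> index 6.
Insert 513: h=7, slot 7 empty -> index 7.
Insert 638: h=0, h2=9, slot 0 occupied -> index 9.
Insert 290: h=4, slot 4 empty -> index 4.
Insert 174: h=9, h2=5, slots 9,3 occupied -> index 8.
Table: [165, ., ., 520, 290, ., 682, 513, 174, 638, .]

5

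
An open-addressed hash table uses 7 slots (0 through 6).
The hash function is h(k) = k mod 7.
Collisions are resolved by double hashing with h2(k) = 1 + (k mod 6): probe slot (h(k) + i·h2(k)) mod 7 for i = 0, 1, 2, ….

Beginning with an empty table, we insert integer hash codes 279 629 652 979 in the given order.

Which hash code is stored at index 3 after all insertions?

979

279 hashes to 6; slot 6 is free -> place at 6.
629 hashes to 6, h2=6; 6 taken -> place at 5.
652 hashes to 1; slot 1 is free -> place at 1.
979 hashes to 6, h2=2; 6,1 taken -> place at 3.
Table: [., 652, ., 979, ., 629, 279]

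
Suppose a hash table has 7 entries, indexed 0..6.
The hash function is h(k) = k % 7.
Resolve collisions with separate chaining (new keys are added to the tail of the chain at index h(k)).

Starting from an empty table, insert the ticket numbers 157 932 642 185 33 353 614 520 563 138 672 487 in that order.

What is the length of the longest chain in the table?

4

Insert 157: h=3, bucket 3 empty -> new chain.
Insert 932: h=1, bucket 1 empty -> new chain.
Insert 642: h=5, bucket 5 empty -> new chain.
Insert 185: h=3, bucket 3 nonempty -> append to chain.
Insert 33: h=5, bucket 5 nonempty -> append to chain.
Insert 353: h=3, bucket 3 nonempty -> append to chain.
Insert 614: h=5, bucket 5 nonempty -> append to chain.
Insert 520: h=2, bucket 2 empty -> new chain.
Insert 563: h=3, bucket 3 nonempty -> append to chain.
Insert 138: h=5, bucket 5 nonempty -> append to chain.
Insert 672: h=0, bucket 0 empty -> new chain.
Insert 487: h=4, bucket 4 empty -> new chain.
Final buckets:
0: 672
1: 932
2: 520
3: 157 -> 185 -> 353 -> 563
4: 487
5: 642 -> 33 -> 614 -> 138
6: ∅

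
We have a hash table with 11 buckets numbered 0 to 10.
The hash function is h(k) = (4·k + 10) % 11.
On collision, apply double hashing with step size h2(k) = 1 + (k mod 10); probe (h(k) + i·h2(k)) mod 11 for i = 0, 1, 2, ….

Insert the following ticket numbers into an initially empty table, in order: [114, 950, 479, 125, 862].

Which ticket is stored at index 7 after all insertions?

Insert 114: h=4, slot 4 empty => index 4.
Insert 950: h=4, h2=1, slot 4 occupied => index 5.
Insert 479: h=1, slot 1 empty => index 1.
Insert 125: h=4, h2=6, slot 4 occupied => index 10.
Insert 862: h=4, h2=3, slot 4 occupied => index 7.
Table: [∅, 479, ∅, ∅, 114, 950, ∅, 862, ∅, ∅, 125]

862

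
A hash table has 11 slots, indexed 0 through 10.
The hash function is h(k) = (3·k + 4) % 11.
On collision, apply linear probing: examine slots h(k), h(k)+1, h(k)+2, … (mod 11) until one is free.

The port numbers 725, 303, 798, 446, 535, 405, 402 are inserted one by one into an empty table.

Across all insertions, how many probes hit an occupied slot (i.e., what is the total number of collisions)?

725: h=1 => slot 1
303: h=0 => slot 0
798: h=0, probe 0,1,2 => slot 2
446: h=0, probe 0,1,2,3 => slot 3
535: h=3, probe 3,4 => slot 4
405: h=9 => slot 9
402: h=0, probe 0,1,2,3,4,5 => slot 5
Table: [303, 725, 798, 446, 535, 402, _, _, _, 405, _]

11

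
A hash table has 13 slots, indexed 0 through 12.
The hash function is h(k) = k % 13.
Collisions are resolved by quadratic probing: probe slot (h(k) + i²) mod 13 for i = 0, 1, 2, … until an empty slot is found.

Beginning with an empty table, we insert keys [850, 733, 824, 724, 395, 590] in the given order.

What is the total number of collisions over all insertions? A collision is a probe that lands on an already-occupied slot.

850 hashes to 5; slot 5 is free -> place at 5.
733 hashes to 5; 5 taken -> place at 6.
824 hashes to 5; 5,6 taken -> place at 9.
724 hashes to 9; 9 taken -> place at 10.
395 hashes to 5; 5,6,9 taken -> place at 1.
590 hashes to 5; 5,6,9,1 taken -> place at 8.
Table: [∅, 395, ∅, ∅, ∅, 850, 733, ∅, 590, 824, 724, ∅, ∅]

11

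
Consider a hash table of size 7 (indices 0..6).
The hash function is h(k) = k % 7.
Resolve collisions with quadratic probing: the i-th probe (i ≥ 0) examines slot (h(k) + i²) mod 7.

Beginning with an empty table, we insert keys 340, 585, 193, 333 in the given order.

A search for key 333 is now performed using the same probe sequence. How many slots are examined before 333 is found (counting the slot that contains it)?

Insert 340: h=4, slot 4 empty -> index 4.
Insert 585: h=4, slot 4 occupied -> index 5.
Insert 193: h=4, slots 4,5 occupied -> index 1.
Insert 333: h=4, slots 4,5,1 occupied -> index 6.
Table: [_, 193, _, _, 340, 585, 333]
Lookup 333: h=4, probe 4,5,1,6 → found at 6.

4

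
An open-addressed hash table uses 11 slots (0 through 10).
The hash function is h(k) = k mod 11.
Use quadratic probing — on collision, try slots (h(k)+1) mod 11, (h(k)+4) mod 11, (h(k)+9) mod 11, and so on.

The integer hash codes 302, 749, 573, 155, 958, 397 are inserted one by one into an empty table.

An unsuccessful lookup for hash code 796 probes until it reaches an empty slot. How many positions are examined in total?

3

Insert 302: h=5, slot 5 empty -> index 5.
Insert 749: h=1, slot 1 empty -> index 1.
Insert 573: h=1, slot 1 occupied -> index 2.
Insert 155: h=1, slots 1,2,5 occupied -> index 10.
Insert 958: h=1, slots 1,2,5,10 occupied -> index 6.
Insert 397: h=1, slots 1,2,5,10,6 occupied -> index 4.
Table: [—, 749, 573, —, 397, 302, 958, —, —, —, 155]
Lookup 796: h=4, probe 4,5,8 → slot 8 empty, not found.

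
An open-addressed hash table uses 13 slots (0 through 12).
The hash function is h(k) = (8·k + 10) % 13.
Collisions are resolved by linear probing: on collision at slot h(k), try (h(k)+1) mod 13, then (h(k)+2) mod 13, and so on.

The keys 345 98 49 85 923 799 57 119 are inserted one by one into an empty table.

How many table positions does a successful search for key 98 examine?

345: h=1 → slot 1
98: h=1, probe 1,2 → slot 2
49: h=12 → slot 12
85: h=1, probe 1,2,3 → slot 3
923: h=10 → slot 10
799: h=6 → slot 6
57: h=11 → slot 11
119: h=0 → slot 0
Table: [119, 345, 98, 85, ∅, ∅, 799, ∅, ∅, ∅, 923, 57, 49]
Lookup 98: h=1, probe 1,2 → found at 2.

2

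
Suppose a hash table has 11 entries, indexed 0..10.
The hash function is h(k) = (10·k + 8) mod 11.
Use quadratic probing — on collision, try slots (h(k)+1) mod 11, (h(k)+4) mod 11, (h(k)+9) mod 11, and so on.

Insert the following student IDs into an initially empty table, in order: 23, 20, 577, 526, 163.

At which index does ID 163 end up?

8

Insert 23: h=7, slot 7 empty -> index 7.
Insert 20: h=10, slot 10 empty -> index 10.
Insert 577: h=3, slot 3 empty -> index 3.
Insert 526: h=10, slot 10 occupied -> index 0.
Insert 163: h=10, slots 10,0,3 occupied -> index 8.
Table: [526, -, -, 577, -, -, -, 23, 163, -, 20]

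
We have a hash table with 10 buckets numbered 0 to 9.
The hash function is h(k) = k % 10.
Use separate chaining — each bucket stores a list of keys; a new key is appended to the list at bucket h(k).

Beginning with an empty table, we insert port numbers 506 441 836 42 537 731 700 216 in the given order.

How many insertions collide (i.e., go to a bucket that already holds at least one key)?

506 → bucket 6
441 → bucket 1
836 → bucket 6 (collision)
42 → bucket 2
537 → bucket 7
731 → bucket 1 (collision)
700 → bucket 0
216 → bucket 6 (collision)
Final buckets:
0: 700
1: 441 -> 731
2: 42
3: -
4: -
5: -
6: 506 -> 836 -> 216
7: 537
8: -
9: -

3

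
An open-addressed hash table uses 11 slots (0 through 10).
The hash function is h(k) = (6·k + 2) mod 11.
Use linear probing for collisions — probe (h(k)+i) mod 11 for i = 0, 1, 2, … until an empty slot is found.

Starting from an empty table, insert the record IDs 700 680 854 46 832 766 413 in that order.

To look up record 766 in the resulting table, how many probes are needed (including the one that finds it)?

6

700 hashes to 0; slot 0 is free -> place at 0.
680 hashes to 1; slot 1 is free -> place at 1.
854 hashes to 0; 0,1 taken -> place at 2.
46 hashes to 3; slot 3 is free -> place at 3.
832 hashes to 0; 0,1,2,3 taken -> place at 4.
766 hashes to 0; 0,1,2,3,4 taken -> place at 5.
413 hashes to 5; 5 taken -> place at 6.
Table: [700, 680, 854, 46, 832, 766, 413, _, _, _, _]
Lookup 766: h=0, probe 0,1,2,3,4,5 → found at 5.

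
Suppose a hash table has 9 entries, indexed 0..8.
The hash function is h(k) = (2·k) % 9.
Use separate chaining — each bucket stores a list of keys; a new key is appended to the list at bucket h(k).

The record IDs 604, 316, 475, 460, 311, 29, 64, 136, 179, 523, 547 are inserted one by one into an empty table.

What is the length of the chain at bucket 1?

1

604 → bucket 2
316 → bucket 2 (collision)
475 → bucket 5
460 → bucket 2 (collision)
311 → bucket 1
29 → bucket 4
64 → bucket 2 (collision)
136 → bucket 2 (collision)
179 → bucket 7
523 → bucket 2 (collision)
547 → bucket 5 (collision)
Final buckets:
0: —
1: 311
2: 604 -> 316 -> 460 -> 64 -> 136 -> 523
3: —
4: 29
5: 475 -> 547
6: —
7: 179
8: —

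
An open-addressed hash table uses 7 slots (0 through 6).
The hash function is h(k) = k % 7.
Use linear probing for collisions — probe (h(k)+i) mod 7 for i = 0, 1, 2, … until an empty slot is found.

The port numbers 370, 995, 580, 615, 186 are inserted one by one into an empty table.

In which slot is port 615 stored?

370 hashes to 6; slot 6 is free -> place at 6.
995 hashes to 1; slot 1 is free -> place at 1.
580 hashes to 6; 6 taken -> place at 0.
615 hashes to 6; 6,0,1 taken -> place at 2.
186 hashes to 4; slot 4 is free -> place at 4.
Table: [580, 995, 615, —, 186, —, 370]

2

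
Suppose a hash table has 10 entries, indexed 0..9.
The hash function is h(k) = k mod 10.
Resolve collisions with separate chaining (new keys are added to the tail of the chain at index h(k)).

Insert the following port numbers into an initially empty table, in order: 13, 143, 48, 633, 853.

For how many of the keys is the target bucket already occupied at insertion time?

Insert 13: h=3, bucket 3 empty -> new chain.
Insert 143: h=3, bucket 3 nonempty -> append to chain.
Insert 48: h=8, bucket 8 empty -> new chain.
Insert 633: h=3, bucket 3 nonempty -> append to chain.
Insert 853: h=3, bucket 3 nonempty -> append to chain.
Final buckets:
0: ∅
1: ∅
2: ∅
3: 13 -> 143 -> 633 -> 853
4: ∅
5: ∅
6: ∅
7: ∅
8: 48
9: ∅

3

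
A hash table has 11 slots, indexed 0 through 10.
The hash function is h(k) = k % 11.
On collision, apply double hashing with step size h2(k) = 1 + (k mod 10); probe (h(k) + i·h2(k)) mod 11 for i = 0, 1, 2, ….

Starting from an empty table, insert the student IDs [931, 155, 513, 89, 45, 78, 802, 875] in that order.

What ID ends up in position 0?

513

Insert 931: h=7, slot 7 empty -> index 7.
Insert 155: h=1, slot 1 empty -> index 1.
Insert 513: h=7, h2=4, slot 7 occupied -> index 0.
Insert 89: h=1, h2=10, slots 1,0 occupied -> index 10.
Insert 45: h=1, h2=6, slots 1,7 occupied -> index 2.
Insert 78: h=1, h2=9, slots 1,10 occupied -> index 8.
Insert 802: h=10, h2=3, slots 10,2 occupied -> index 5.
Insert 875: h=6, slot 6 empty -> index 6.
Table: [513, 155, 45, —, —, 802, 875, 931, 78, —, 89]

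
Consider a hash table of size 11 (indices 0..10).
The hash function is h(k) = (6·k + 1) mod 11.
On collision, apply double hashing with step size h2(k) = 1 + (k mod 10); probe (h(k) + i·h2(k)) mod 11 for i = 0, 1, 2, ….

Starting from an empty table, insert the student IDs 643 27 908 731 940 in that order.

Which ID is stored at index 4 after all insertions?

643 hashes to 9; slot 9 is free → place at 9.
27 hashes to 9, h2=8; 9 taken → place at 6.
908 hashes to 4; slot 4 is free → place at 4.
731 hashes to 9, h2=2; 9 taken → place at 0.
940 hashes to 9, h2=1; 9 taken → place at 10.
Table: [731, _, _, _, 908, _, 27, _, _, 643, 940]

908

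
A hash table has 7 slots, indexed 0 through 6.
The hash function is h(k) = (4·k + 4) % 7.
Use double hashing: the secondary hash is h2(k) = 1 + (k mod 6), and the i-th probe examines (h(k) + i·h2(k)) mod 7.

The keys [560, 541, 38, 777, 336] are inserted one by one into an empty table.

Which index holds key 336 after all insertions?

6

560: h=4 -> slot 4
541: h=5 -> slot 5
38: h=2 -> slot 2
777: h=4, h2=4, probe 4,1 -> slot 1
336: h=4, h2=1, probe 4,5,6 -> slot 6
Table: [∅, 777, 38, ∅, 560, 541, 336]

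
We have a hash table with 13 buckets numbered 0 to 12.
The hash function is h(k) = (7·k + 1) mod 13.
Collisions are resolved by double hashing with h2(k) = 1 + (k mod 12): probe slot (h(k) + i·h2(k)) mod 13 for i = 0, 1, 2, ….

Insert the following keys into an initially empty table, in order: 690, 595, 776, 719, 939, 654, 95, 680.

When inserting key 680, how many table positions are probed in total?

690: h=8 => slot 8
595: h=6 => slot 6
776: h=12 => slot 12
719: h=3 => slot 3
939: h=9 => slot 9
654: h=3, h2=7, probe 3,10 => slot 10
95: h=3, h2=12, probe 3,2 => slot 2
680: h=3, h2=9, probe 3,12,8,4 => slot 4
Table: [., ., 95, 719, 680, ., 595, ., 690, 939, 654, ., 776]

4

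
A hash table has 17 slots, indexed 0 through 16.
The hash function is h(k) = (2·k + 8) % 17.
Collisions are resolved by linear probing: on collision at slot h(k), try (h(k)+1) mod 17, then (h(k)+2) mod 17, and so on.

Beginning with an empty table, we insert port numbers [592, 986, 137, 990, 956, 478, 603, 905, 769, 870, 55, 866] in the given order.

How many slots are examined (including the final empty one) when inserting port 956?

2

592: h=2 => slot 2
986: h=8 => slot 8
137: h=10 => slot 10
990: h=16 => slot 16
956: h=16, probe 16,0 => slot 0
478: h=12 => slot 12
603: h=7 => slot 7
905: h=16, probe 16,0,1 => slot 1
769: h=16, probe 16,0,1,2,3 => slot 3
870: h=14 => slot 14
55: h=16, probe 16,0,1,2,3,4 => slot 4
866: h=6 => slot 6
Table: [956, 905, 592, 769, 55, _, 866, 603, 986, _, 137, _, 478, _, 870, _, 990]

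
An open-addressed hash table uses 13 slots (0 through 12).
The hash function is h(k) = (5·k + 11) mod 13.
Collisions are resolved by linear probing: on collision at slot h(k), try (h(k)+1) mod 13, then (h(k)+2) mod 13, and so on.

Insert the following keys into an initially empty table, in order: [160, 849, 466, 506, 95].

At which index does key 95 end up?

160: h=5 -> slot 5
849: h=5, probe 5,6 -> slot 6
466: h=1 -> slot 1
506: h=6, probe 6,7 -> slot 7
95: h=5, probe 5,6,7,8 -> slot 8
Table: [-, 466, -, -, -, 160, 849, 506, 95, -, -, -, -]

8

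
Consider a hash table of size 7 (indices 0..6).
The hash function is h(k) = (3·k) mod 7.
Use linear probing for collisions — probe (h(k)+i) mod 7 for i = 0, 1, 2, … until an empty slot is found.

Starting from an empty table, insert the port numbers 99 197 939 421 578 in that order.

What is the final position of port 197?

4

Insert 99: h=3, slot 3 empty => index 3.
Insert 197: h=3, slot 3 occupied => index 4.
Insert 939: h=3, slots 3,4 occupied => index 5.
Insert 421: h=3, slots 3,4,5 occupied => index 6.
Insert 578: h=5, slots 5,6 occupied => index 0.
Table: [578, -, -, 99, 197, 939, 421]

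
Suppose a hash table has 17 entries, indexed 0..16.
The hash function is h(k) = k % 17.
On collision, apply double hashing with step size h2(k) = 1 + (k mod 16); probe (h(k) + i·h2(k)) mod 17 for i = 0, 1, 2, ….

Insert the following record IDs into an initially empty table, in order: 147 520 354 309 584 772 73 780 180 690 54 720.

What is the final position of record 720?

9

147: h=11 → slot 11
520: h=10 → slot 10
354: h=14 → slot 14
309: h=3 → slot 3
584: h=6 → slot 6
772: h=7 → slot 7
73: h=5 → slot 5
780: h=15 → slot 15
180: h=10, h2=5, probe 10,15,3,8 → slot 8
690: h=10, h2=3, probe 10,13 → slot 13
54: h=3, h2=7, probe 3,10,0 → slot 0
720: h=6, h2=1, probe 6,7,8,9 → slot 9
Table: [54, ∅, ∅, 309, ∅, 73, 584, 772, 180, 720, 520, 147, ∅, 690, 354, 780, ∅]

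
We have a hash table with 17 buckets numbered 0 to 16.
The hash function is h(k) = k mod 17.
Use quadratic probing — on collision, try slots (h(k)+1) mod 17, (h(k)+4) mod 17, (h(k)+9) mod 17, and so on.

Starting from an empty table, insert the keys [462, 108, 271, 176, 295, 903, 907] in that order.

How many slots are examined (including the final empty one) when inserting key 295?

3

462: h=3 => slot 3
108: h=6 => slot 6
271: h=16 => slot 16
176: h=6, probe 6,7 => slot 7
295: h=6, probe 6,7,10 => slot 10
903: h=2 => slot 2
907: h=6, probe 6,7,10,15 => slot 15
Table: [—, —, 903, 462, —, —, 108, 176, —, —, 295, —, —, —, —, 907, 271]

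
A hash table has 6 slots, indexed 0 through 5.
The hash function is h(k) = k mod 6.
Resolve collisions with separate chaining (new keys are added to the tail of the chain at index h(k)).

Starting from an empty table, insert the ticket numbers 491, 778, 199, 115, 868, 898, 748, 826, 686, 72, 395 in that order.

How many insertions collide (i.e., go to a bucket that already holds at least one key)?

6

491 -> bucket 5
778 -> bucket 4
199 -> bucket 1
115 -> bucket 1 (collision)
868 -> bucket 4 (collision)
898 -> bucket 4 (collision)
748 -> bucket 4 (collision)
826 -> bucket 4 (collision)
686 -> bucket 2
72 -> bucket 0
395 -> bucket 5 (collision)
Final buckets:
0: 72
1: 199 -> 115
2: 686
3: _
4: 778 -> 868 -> 898 -> 748 -> 826
5: 491 -> 395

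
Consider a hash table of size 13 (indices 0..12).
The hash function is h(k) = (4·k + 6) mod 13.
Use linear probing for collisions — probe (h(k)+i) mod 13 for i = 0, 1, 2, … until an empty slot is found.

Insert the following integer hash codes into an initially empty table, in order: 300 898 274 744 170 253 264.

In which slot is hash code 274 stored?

12

300 hashes to 10; slot 10 is free -> place at 10.
898 hashes to 10; 10 taken -> place at 11.
274 hashes to 10; 10,11 taken -> place at 12.
744 hashes to 5; slot 5 is free -> place at 5.
170 hashes to 10; 10,11,12 taken -> place at 0.
253 hashes to 4; slot 4 is free -> place at 4.
264 hashes to 9; slot 9 is free -> place at 9.
Table: [170, —, —, —, 253, 744, —, —, —, 264, 300, 898, 274]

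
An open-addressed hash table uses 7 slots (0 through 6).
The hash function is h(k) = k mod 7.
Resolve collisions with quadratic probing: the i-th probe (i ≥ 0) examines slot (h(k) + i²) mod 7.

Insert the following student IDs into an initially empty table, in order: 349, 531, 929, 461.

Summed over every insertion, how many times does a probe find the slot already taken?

3

Insert 349: h=6, slot 6 empty → index 6.
Insert 531: h=6, slot 6 occupied → index 0.
Insert 929: h=5, slot 5 empty → index 5.
Insert 461: h=6, slots 6,0 occupied → index 3.
Table: [531, -, -, 461, -, 929, 349]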